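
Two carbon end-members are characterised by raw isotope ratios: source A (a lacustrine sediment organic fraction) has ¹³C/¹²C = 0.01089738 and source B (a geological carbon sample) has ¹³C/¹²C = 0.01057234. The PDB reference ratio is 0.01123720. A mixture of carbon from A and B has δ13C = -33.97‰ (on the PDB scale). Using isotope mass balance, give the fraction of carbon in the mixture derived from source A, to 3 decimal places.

0.871

δ_A = (0.01089738/0.01123720 − 1)×1000 = (0.969759 − 1)×1000 = -30.241‰
δ_B = (0.01057234/0.01123720 − 1)×1000 = (0.940834 − 1)×1000 = -59.166‰
f_A = (δ_mix − δ_B)/(δ_A − δ_B) = (-33.97 − (-59.166))/(-30.241 − (-59.166))
f_A = 25.196 / 28.925 = 0.8711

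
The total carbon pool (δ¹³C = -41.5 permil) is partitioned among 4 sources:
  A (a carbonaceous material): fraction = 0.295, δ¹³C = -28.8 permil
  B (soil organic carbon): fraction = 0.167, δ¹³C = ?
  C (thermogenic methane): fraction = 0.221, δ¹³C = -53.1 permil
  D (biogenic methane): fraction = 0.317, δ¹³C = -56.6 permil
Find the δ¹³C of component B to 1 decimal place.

Isotope mass balance: δ_bulk = Σ fᵢ·δᵢ.
-41.5 = 0.295×(-28.8) + 0.167×δ_B + 0.221×(-53.1) + 0.317×(-56.6)
0.167·δ_B = -41.5 − (-38.173) = -3.327
δ_B = -3.327 / 0.167 = -19.92 permil

-19.9 permil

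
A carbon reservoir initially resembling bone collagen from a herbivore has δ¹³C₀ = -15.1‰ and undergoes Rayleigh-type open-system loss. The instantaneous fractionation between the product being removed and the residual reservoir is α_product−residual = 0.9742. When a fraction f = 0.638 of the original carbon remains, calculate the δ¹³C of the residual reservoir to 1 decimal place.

Rayleigh residual: δ_res = (δ₀ + 1000)·f^(α−1) − 1000
α − 1 = -0.02580
f^(α−1) = 0.638^(-0.02580) = 1.011662
δ_res = (-15.1 + 1000) × 1.011662 − 1000 = 996.386 − 1000 = -3.61‰

-3.6‰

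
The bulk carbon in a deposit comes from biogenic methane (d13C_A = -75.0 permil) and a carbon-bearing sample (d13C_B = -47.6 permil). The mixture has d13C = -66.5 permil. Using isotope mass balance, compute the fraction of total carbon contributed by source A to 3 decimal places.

0.690

δ_mix = f_A·δ_A + (1 − f_A)·δ_B  ⇒  f_A = (δ_mix − δ_B)/(δ_A − δ_B)
f_A = (-66.5 − (-47.6)) / (-75.0 − (-47.6))
f_A = -18.9 / -27.4 = 0.6898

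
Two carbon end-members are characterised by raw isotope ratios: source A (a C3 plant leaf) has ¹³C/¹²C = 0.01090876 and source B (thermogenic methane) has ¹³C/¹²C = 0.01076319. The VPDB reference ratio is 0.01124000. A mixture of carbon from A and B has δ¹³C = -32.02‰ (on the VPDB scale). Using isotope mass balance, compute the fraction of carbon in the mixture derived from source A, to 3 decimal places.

0.803

δ_A = (0.01090876/0.01124000 − 1)×1000 = (0.970530 − 1)×1000 = -29.470‰
δ_B = (0.01076319/0.01124000 − 1)×1000 = (0.957579 − 1)×1000 = -42.421‰
f_A = (δ_mix − δ_B)/(δ_A − δ_B) = (-32.02 − (-42.421))/(-29.470 − (-42.421))
f_A = 10.401 / 12.951 = 0.8031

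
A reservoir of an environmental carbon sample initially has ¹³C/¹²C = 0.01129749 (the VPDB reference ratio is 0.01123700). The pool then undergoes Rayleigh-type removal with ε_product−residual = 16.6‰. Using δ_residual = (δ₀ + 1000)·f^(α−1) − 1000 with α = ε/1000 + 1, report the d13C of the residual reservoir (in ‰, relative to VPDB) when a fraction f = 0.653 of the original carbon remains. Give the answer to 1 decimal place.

δ₀ = (0.01129749/0.01123700 − 1)×1000 = (1.005383 − 1)×1000 = 5.383‰
α − 1 = ε/1000 = 0.0166
f^(α−1) = 0.653^(0.0166) = 0.992950
δ_res = (5.383 + 1000) × 0.992950 − 1000 = 998.296 − 1000 = -1.70‰

-1.7‰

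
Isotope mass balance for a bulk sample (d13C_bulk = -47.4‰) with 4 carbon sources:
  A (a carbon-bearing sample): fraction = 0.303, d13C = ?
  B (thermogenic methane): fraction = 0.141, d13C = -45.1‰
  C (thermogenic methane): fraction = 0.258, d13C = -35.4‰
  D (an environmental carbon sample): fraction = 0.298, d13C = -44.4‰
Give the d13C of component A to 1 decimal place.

Isotope mass balance: δ_bulk = Σ fᵢ·δᵢ.
-47.4 = 0.303×δ_A + 0.141×(-45.1) + 0.258×(-35.4) + 0.298×(-44.4)
0.303·δ_A = -47.4 − (-28.724) = -18.676
δ_A = -18.676 / 0.303 = -61.64‰

-61.6‰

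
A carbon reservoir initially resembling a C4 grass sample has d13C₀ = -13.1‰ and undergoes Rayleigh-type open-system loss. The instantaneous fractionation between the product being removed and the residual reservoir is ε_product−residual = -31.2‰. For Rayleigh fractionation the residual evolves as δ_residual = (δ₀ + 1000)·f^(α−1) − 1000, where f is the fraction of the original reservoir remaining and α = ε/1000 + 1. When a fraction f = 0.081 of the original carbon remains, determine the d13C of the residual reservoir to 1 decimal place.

67.4‰

Rayleigh residual: δ_res = (δ₀ + 1000)·f^(α−1) − 1000
α = ε/1000 + 1 = 0.96880, so α − 1 = -0.03120
f^(α−1) = 0.081^(-0.03120) = 1.081572
δ_res = (-13.1 + 1000) × 1.081572 − 1000 = 1067.403 − 1000 = 67.40‰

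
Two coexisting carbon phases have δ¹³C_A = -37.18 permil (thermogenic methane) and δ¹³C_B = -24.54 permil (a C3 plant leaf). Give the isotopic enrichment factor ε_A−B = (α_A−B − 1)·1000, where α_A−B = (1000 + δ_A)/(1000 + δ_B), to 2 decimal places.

α_A−B = (1000 + -37.18) / (1000 + -24.54) = 962.82 / 975.46 = 0.987042
ε_A−B = (0.987042 − 1) × 1000 = -12.958 permil
(The approximation ε ≈ δ_A − δ_B would give -12.64 permil.)

-12.96 permil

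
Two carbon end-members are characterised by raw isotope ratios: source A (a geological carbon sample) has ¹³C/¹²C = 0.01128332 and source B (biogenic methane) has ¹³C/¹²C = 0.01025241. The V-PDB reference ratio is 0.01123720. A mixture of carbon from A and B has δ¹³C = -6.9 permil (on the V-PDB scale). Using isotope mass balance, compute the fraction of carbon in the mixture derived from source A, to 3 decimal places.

δ_A = (0.01128332/0.01123720 − 1)×1000 = (1.004104 − 1)×1000 = 4.104 permil
δ_B = (0.01025241/0.01123720 − 1)×1000 = (0.912363 − 1)×1000 = -87.637 permil
f_A = (δ_mix − δ_B)/(δ_A − δ_B) = (-6.9 − (-87.637))/(4.104 − (-87.637))
f_A = 80.737 / 91.741 = 0.8801

0.880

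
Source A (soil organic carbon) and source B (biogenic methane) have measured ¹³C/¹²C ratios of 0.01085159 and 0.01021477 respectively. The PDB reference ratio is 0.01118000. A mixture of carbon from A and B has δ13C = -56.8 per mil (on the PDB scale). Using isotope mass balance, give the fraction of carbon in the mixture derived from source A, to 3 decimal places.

δ_A = (0.01085159/0.01118000 − 1)×1000 = (0.970625 − 1)×1000 = -29.375 per mil
δ_B = (0.01021477/0.01118000 − 1)×1000 = (0.913665 − 1)×1000 = -86.335 per mil
f_A = (δ_mix − δ_B)/(δ_A − δ_B) = (-56.8 − (-86.335))/(-29.375 − (-86.335))
f_A = 29.535 / 56.961 = 0.5185

0.519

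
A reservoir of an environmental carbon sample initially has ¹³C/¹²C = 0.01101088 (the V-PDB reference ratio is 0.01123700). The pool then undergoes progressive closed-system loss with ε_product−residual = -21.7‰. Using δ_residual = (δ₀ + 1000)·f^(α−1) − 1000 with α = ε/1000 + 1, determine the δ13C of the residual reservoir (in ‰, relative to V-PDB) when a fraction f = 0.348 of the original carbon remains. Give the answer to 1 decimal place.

δ₀ = (0.01101088/0.01123700 − 1)×1000 = (0.979877 − 1)×1000 = -20.123‰
α − 1 = ε/1000 = -0.0217
f^(α−1) = 0.348^(-0.0217) = 1.023170
δ_res = (-20.123 + 1000) × 1.023170 − 1000 = 1002.581 − 1000 = 2.58‰

2.6‰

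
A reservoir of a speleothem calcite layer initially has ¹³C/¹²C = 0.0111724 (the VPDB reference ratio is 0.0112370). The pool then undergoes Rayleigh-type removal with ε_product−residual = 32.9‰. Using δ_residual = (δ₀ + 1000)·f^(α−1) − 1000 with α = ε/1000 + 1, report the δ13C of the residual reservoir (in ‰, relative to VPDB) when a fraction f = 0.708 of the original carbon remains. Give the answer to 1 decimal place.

-17.0‰

δ₀ = (0.0111724/0.0112370 − 1)×1000 = (0.994251 − 1)×1000 = -5.749‰
α − 1 = ε/1000 = 0.0329
f^(α−1) = 0.708^(0.0329) = 0.988704
δ_res = (-5.749 + 1000) × 0.988704 − 1000 = 983.020 − 1000 = -16.98‰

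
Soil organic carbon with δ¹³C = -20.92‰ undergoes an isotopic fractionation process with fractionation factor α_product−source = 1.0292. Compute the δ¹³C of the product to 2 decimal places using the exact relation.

7.67‰

δ_product = (δ_source + 1000)·α − 1000
δ_product = (-20.92 + 1000) × 1.0292 − 1000
δ_product = 1007.669 − 1000 = 7.669‰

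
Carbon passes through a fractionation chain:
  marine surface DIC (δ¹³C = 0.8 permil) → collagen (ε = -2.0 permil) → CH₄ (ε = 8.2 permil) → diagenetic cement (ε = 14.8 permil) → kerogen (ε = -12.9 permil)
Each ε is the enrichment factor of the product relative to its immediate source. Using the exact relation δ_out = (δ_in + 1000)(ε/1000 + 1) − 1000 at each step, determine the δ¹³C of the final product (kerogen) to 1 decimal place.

step 1: δ = (0.80 + 1000)·(-2.0/1000 + 1) − 1000 = -1.20 permil
step 2: δ = (-1.20 + 1000)·(8.2/1000 + 1) − 1000 = 6.99 permil
step 3: δ = (6.99 + 1000)·(14.8/1000 + 1) − 1000 = 21.89 permil
step 4: δ = (21.89 + 1000)·(-12.9/1000 + 1) − 1000 = 8.71 permil

8.7 permil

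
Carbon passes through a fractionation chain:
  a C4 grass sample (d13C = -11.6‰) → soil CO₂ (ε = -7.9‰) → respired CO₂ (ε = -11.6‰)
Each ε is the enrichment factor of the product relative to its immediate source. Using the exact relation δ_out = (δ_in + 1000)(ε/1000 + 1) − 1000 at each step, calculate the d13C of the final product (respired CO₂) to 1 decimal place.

-30.8‰

step 1: δ = (-11.60 + 1000)·(-7.9/1000 + 1) − 1000 = -19.41‰
step 2: δ = (-19.41 + 1000)·(-11.6/1000 + 1) − 1000 = -30.78‰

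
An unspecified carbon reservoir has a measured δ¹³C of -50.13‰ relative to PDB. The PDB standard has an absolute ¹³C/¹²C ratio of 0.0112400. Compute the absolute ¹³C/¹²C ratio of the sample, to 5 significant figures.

0.010677

R_sample = R_standard × (δ¹³C/1000 + 1)
R_sample = 0.0112400 × (-50.13/1000 + 1) = 0.0112400 × 0.949870
R_sample = 0.0106765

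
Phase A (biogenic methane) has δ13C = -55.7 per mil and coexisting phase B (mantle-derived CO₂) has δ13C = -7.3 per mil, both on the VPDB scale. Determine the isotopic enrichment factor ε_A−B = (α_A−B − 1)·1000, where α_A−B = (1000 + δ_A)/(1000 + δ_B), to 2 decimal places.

α_A−B = (1000 + -55.7) / (1000 + -7.3) = 944.3 / 992.7 = 0.951244
ε_A−B = (0.951244 − 1) × 1000 = -48.756 per mil
(The approximation ε ≈ δ_A − δ_B would give -48.4 per mil.)

-48.76 per mil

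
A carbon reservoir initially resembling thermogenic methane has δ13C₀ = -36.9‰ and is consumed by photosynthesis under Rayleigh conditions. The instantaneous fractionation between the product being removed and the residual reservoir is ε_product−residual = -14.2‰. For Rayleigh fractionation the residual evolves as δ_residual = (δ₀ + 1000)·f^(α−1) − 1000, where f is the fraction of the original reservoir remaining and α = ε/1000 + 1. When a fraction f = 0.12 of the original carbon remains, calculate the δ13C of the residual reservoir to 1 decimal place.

Rayleigh residual: δ_res = (δ₀ + 1000)·f^(α−1) − 1000
α = ε/1000 + 1 = 0.98580, so α − 1 = -0.01420
f^(α−1) = 0.12^(-0.01420) = 1.030566
δ_res = (-36.9 + 1000) × 1.030566 − 1000 = 992.538 − 1000 = -7.46‰

-7.5‰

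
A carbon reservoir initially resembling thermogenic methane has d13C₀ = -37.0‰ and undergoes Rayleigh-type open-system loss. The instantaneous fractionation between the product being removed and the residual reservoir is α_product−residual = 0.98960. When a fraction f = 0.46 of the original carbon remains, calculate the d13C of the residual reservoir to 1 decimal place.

-29.2‰

Rayleigh residual: δ_res = (δ₀ + 1000)·f^(α−1) − 1000
α − 1 = -0.01040
f^(α−1) = 0.46^(-0.01040) = 1.008109
δ_res = (-37.0 + 1000) × 1.008109 − 1000 = 970.809 − 1000 = -29.19‰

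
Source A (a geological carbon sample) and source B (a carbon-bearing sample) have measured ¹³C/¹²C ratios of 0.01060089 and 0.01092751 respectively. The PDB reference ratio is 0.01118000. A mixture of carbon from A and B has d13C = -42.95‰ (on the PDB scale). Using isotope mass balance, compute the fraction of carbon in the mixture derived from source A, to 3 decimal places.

δ_A = (0.01060089/0.01118000 − 1)×1000 = (0.948201 − 1)×1000 = -51.799‰
δ_B = (0.01092751/0.01118000 − 1)×1000 = (0.977416 − 1)×1000 = -22.584‰
f_A = (δ_mix − δ_B)/(δ_A − δ_B) = (-42.95 − (-22.584))/(-51.799 − (-22.584))
f_A = -20.366 / -29.215 = 0.6971

0.697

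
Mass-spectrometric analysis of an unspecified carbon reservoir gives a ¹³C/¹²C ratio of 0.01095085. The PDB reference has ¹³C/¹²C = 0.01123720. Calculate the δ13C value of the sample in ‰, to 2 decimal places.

-25.48‰

δ13C = (R_sample / R_standard − 1) × 1000
R_sample / R_standard = 0.01095085 / 0.01123720 = 0.974518
δ13C = (0.974518 − 1) × 1000 = -25.482‰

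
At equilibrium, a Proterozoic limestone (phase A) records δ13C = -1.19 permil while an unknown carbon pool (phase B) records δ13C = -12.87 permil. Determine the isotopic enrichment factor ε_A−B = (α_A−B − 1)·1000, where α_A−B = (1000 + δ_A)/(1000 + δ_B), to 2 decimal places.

α_A−B = (1000 + -1.19) / (1000 + -12.87) = 998.81 / 987.13 = 1.011832
ε_A−B = (1.011832 − 1) × 1000 = 11.832 permil
(The approximation ε ≈ δ_A − δ_B would give 11.68 permil.)

11.83 permil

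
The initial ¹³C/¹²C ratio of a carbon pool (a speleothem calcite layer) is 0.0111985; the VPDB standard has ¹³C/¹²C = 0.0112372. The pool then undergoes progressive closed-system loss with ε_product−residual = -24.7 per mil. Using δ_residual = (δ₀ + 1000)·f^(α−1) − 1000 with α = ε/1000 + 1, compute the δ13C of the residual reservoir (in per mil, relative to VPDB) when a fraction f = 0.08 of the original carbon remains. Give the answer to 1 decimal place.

δ₀ = (0.0111985/0.0112372 − 1)×1000 = (0.996556 − 1)×1000 = -3.444 per mil
α − 1 = ε/1000 = -0.0247
f^(α−1) = 0.08^(-0.0247) = 1.064373
δ_res = (-3.444 + 1000) × 1.064373 − 1000 = 1060.707 − 1000 = 60.71 per mil

60.7 per mil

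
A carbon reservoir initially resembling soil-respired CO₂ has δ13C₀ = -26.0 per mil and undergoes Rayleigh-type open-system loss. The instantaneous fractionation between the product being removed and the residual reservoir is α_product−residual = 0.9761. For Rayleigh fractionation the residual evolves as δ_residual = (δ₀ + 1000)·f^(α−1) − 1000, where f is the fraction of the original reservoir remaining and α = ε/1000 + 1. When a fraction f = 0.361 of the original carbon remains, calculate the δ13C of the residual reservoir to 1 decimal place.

-2.0 per mil

Rayleigh residual: δ_res = (δ₀ + 1000)·f^(α−1) − 1000
α − 1 = -0.02390
f^(α−1) = 0.361^(-0.02390) = 1.024650
δ_res = (-26.0 + 1000) × 1.024650 − 1000 = 998.009 − 1000 = -1.99 per mil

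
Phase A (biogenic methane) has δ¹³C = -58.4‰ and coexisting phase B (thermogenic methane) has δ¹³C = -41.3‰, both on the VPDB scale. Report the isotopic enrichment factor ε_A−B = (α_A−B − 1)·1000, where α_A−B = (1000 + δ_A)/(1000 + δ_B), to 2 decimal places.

α_A−B = (1000 + -58.4) / (1000 + -41.3) = 941.6 / 958.7 = 0.982163
ε_A−B = (0.982163 − 1) × 1000 = -17.837‰
(The approximation ε ≈ δ_A − δ_B would give -17.1‰.)

-17.84‰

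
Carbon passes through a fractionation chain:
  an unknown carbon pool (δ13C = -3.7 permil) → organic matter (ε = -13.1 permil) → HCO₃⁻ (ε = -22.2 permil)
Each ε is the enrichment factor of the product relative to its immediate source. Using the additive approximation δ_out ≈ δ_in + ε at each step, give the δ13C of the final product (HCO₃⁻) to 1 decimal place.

-39.0 permil

step 1: δ ≈ -3.7 + (-13.1) = -16.8 permil
step 2: δ ≈ -16.8 + (-22.2) = -39.0 permil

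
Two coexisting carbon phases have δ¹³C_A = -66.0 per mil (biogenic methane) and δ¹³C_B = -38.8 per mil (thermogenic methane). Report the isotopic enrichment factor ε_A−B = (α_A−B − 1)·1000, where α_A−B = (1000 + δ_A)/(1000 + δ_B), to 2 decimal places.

-28.30 per mil

α_A−B = (1000 + -66.0) / (1000 + -38.8) = 934.0 / 961.2 = 0.971702
ε_A−B = (0.971702 − 1) × 1000 = -28.298 per mil
(The approximation ε ≈ δ_A − δ_B would give -27.2 per mil.)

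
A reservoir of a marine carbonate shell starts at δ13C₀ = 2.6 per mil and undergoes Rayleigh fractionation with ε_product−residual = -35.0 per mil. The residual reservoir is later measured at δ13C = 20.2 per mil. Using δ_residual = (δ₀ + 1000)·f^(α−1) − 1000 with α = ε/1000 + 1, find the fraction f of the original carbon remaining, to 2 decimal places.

α − 1 = ε/1000 = -0.0350
(δ_res + 1000)/(δ₀ + 1000) = (20.2 + 1000)/(2.6 + 1000) = 1020.2/1002.6 = 1.017554
f = 1.017554^(1/-0.0350) = exp(ln(1.017554)/-0.0350) = exp(0.01740/-0.0350)
f = exp(-0.4972) = 0.6082

0.61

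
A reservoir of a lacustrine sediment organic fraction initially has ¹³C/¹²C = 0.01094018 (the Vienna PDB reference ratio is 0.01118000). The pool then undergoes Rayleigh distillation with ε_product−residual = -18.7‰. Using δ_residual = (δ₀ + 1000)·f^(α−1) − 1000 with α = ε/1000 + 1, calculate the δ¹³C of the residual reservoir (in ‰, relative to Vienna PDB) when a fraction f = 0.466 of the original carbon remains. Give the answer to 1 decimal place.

-7.4‰

δ₀ = (0.01094018/0.01118000 − 1)×1000 = (0.978549 − 1)×1000 = -21.451‰
α − 1 = ε/1000 = -0.0187
f^(α−1) = 0.466^(-0.0187) = 1.014381
δ_res = (-21.451 + 1000) × 1.014381 − 1000 = 992.622 − 1000 = -7.38‰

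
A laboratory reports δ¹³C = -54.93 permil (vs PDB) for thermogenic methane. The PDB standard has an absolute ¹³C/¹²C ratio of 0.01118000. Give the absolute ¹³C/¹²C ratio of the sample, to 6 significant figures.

0.0105659

R_sample = R_standard × (δ¹³C/1000 + 1)
R_sample = 0.01118000 × (-54.93/1000 + 1) = 0.01118000 × 0.945070
R_sample = 0.0105659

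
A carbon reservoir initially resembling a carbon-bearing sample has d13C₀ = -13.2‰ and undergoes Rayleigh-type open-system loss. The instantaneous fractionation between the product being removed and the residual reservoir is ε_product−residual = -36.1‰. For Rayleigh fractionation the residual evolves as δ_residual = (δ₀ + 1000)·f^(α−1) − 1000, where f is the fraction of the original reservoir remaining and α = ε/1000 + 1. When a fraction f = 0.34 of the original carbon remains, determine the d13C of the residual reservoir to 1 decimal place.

Rayleigh residual: δ_res = (δ₀ + 1000)·f^(α−1) − 1000
α = ε/1000 + 1 = 0.96390, so α − 1 = -0.03610
f^(α−1) = 0.34^(-0.03610) = 1.039713
δ_res = (-13.2 + 1000) × 1.039713 − 1000 = 1025.989 − 1000 = 25.99‰

26.0‰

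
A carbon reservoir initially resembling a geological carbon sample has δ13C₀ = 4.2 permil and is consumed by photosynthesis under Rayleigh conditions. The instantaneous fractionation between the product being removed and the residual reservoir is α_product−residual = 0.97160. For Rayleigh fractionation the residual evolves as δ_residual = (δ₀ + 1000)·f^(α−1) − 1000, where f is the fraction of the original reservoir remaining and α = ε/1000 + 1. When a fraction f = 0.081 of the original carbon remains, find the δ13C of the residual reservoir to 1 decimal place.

Rayleigh residual: δ_res = (δ₀ + 1000)·f^(α−1) − 1000
α − 1 = -0.02840
f^(α−1) = 0.081^(-0.02840) = 1.073987
δ_res = (4.2 + 1000) × 1.073987 − 1000 = 1078.498 − 1000 = 78.50 permil

78.5 permil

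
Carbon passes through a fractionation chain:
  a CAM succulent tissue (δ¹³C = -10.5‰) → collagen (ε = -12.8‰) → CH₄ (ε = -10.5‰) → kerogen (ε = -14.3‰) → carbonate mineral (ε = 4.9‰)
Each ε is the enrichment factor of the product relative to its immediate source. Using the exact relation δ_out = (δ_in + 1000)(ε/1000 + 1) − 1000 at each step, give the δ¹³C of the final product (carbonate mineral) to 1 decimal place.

step 1: δ = (-10.50 + 1000)·(-12.8/1000 + 1) − 1000 = -23.17‰
step 2: δ = (-23.17 + 1000)·(-10.5/1000 + 1) − 1000 = -33.42‰
step 3: δ = (-33.42 + 1000)·(-14.3/1000 + 1) − 1000 = -47.24‰
step 4: δ = (-47.24 + 1000)·(4.9/1000 + 1) − 1000 = -42.58‰

-42.6‰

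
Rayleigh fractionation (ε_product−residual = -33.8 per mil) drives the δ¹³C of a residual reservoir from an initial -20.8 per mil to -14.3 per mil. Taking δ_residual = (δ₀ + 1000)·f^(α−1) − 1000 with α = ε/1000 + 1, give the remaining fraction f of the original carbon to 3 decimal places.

α − 1 = ε/1000 = -0.0338
(δ_res + 1000)/(δ₀ + 1000) = (-14.3 + 1000)/(-20.8 + 1000) = 985.7/979.2 = 1.006638
f = 1.006638^(1/-0.0338) = exp(ln(1.006638)/-0.0338) = exp(0.00662/-0.0338)
f = exp(-0.1957) = 0.8222

0.822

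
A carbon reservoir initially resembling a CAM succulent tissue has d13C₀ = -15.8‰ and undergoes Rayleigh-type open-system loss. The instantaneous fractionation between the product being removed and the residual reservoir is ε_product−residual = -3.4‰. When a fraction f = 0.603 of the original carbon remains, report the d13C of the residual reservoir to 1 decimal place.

Rayleigh residual: δ_res = (δ₀ + 1000)·f^(α−1) − 1000
α = ε/1000 + 1 = 0.99660, so α − 1 = -0.00340
f^(α−1) = 0.603^(-0.00340) = 1.001721
δ_res = (-15.8 + 1000) × 1.001721 − 1000 = 985.894 − 1000 = -14.11‰

-14.1‰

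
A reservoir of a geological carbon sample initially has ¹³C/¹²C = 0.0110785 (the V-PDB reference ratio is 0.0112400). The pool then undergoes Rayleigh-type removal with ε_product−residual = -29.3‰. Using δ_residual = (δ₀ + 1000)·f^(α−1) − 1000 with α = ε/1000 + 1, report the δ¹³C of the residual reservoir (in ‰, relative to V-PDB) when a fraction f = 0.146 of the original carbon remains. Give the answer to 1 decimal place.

42.8‰

δ₀ = (0.0110785/0.0112400 − 1)×1000 = (0.985632 − 1)×1000 = -14.368‰
α − 1 = ε/1000 = -0.0293
f^(α−1) = 0.146^(-0.0293) = 1.057997
δ_res = (-14.368 + 1000) × 1.057997 − 1000 = 1042.795 − 1000 = 42.80‰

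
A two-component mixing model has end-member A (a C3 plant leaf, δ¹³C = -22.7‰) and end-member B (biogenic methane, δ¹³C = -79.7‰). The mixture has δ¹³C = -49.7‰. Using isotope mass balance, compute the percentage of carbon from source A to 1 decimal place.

δ_mix = f_A·δ_A + (1 − f_A)·δ_B  ⇒  f_A = (δ_mix − δ_B)/(δ_A − δ_B)
f_A = (-49.7 − (-79.7)) / (-22.7 − (-79.7))
f_A = 30.0 / 57.0 = 0.5263

52.6%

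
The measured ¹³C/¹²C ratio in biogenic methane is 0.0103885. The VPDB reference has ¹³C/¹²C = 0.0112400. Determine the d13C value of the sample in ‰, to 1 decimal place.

-75.8‰

d13C = (R_sample / R_standard − 1) × 1000
R_sample / R_standard = 0.0103885 / 0.0112400 = 0.924244
d13C = (0.924244 − 1) × 1000 = -75.76‰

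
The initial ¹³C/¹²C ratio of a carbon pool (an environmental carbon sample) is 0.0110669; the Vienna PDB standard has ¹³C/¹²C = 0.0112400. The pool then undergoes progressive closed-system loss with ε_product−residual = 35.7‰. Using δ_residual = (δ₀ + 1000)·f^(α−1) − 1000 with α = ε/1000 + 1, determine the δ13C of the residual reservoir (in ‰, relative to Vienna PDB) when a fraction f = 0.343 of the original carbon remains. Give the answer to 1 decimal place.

-52.3‰

δ₀ = (0.0110669/0.0112400 − 1)×1000 = (0.984600 − 1)×1000 = -15.400‰
α − 1 = ε/1000 = 0.0357
f^(α−1) = 0.343^(0.0357) = 0.962521
δ_res = (-15.400 + 1000) × 0.962521 − 1000 = 947.697 − 1000 = -52.30‰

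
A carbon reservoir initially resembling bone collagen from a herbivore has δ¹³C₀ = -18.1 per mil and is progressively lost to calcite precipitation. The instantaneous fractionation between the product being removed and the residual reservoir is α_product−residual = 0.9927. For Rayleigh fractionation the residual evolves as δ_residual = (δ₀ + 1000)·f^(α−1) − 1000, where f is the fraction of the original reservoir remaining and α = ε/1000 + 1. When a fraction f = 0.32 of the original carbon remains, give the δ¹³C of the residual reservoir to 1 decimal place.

-9.9 per mil

Rayleigh residual: δ_res = (δ₀ + 1000)·f^(α−1) − 1000
α − 1 = -0.00730
f^(α−1) = 0.32^(-0.00730) = 1.008353
δ_res = (-18.1 + 1000) × 1.008353 − 1000 = 990.101 − 1000 = -9.90 per mil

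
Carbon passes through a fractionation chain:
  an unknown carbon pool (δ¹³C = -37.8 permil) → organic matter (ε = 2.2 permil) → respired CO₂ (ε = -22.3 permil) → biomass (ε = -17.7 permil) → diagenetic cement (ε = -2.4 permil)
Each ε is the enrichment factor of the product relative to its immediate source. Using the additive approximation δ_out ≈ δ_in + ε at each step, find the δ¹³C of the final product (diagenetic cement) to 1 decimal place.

-78.0 permil

step 1: δ ≈ -37.8 + (2.2) = -35.6 permil
step 2: δ ≈ -35.6 + (-22.3) = -57.9 permil
step 3: δ ≈ -57.9 + (-17.7) = -75.6 permil
step 4: δ ≈ -75.6 + (-2.4) = -78.0 permil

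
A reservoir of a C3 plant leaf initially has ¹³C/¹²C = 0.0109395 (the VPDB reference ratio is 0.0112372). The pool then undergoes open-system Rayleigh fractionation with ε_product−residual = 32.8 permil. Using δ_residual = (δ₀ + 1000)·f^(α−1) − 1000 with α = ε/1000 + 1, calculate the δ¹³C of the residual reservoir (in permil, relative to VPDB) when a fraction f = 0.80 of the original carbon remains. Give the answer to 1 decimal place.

δ₀ = (0.0109395/0.0112372 − 1)×1000 = (0.973508 − 1)×1000 = -26.492 permil
α − 1 = ε/1000 = 0.0328
f^(α−1) = 0.80^(0.0328) = 0.992708
δ_res = (-26.492 + 1000) × 0.992708 − 1000 = 966.408 − 1000 = -33.59 permil

-33.6 permil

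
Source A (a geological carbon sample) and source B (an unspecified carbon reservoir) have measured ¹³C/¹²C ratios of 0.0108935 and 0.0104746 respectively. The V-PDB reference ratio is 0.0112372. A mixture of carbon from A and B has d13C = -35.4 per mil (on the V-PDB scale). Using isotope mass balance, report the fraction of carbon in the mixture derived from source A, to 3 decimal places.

0.871

δ_A = (0.0108935/0.0112372 − 1)×1000 = (0.969414 − 1)×1000 = -30.586 per mil
δ_B = (0.0104746/0.0112372 − 1)×1000 = (0.932136 − 1)×1000 = -67.864 per mil
f_A = (δ_mix − δ_B)/(δ_A − δ_B) = (-35.4 − (-67.864))/(-30.586 − (-67.864))
f_A = 32.464 / 37.278 = 0.8709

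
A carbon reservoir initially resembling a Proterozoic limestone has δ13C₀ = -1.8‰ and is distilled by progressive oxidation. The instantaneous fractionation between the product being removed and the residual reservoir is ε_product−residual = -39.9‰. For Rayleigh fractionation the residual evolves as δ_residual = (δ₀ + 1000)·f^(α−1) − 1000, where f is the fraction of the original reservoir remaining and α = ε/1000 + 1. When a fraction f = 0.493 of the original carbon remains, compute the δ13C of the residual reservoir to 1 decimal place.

26.8‰

Rayleigh residual: δ_res = (δ₀ + 1000)·f^(α−1) − 1000
α = ε/1000 + 1 = 0.96010, so α − 1 = -0.03990
f^(α−1) = 0.493^(-0.03990) = 1.028621
δ_res = (-1.8 + 1000) × 1.028621 − 1000 = 1026.770 − 1000 = 26.77‰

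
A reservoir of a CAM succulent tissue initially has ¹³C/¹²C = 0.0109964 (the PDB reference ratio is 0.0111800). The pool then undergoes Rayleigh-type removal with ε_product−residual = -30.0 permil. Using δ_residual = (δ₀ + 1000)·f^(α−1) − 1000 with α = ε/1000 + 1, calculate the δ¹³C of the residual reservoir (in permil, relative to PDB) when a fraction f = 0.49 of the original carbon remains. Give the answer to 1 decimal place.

δ₀ = (0.0109964/0.0111800 − 1)×1000 = (0.983578 − 1)×1000 = -16.422 permil
α − 1 = ε/1000 = -0.0300
f^(α−1) = 0.49^(-0.0300) = 1.021631
δ_res = (-16.422 + 1000) × 1.021631 − 1000 = 1004.854 − 1000 = 4.85 permil

4.9 permil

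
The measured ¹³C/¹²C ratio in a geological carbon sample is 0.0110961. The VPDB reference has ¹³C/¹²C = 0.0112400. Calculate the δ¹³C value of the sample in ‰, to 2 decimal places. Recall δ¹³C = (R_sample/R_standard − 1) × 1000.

δ¹³C = (R_sample / R_standard − 1) × 1000
R_sample / R_standard = 0.0110961 / 0.0112400 = 0.987198
δ¹³C = (0.987198 − 1) × 1000 = -12.802‰

-12.80‰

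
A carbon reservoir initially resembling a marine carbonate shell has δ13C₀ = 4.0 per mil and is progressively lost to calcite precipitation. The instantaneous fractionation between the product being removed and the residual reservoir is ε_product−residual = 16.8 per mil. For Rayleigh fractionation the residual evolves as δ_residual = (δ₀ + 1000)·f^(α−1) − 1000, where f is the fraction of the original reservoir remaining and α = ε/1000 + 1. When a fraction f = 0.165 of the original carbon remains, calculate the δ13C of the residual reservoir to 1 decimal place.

-25.9 per mil

Rayleigh residual: δ_res = (δ₀ + 1000)·f^(α−1) − 1000
α = ε/1000 + 1 = 1.01680, so α − 1 = 0.01680
f^(α−1) = 0.165^(0.01680) = 0.970183
δ_res = (4.0 + 1000) × 0.970183 − 1000 = 974.064 − 1000 = -25.94 per mil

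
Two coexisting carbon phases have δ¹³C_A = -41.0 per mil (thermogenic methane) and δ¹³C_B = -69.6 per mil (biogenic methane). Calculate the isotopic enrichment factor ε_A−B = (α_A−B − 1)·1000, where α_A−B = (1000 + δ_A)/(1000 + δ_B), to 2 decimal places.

α_A−B = (1000 + -41.0) / (1000 + -69.6) = 959.0 / 930.4 = 1.030739
ε_A−B = (1.030739 − 1) × 1000 = 30.739 per mil
(The approximation ε ≈ δ_A − δ_B would give 28.6 per mil.)

30.74 per mil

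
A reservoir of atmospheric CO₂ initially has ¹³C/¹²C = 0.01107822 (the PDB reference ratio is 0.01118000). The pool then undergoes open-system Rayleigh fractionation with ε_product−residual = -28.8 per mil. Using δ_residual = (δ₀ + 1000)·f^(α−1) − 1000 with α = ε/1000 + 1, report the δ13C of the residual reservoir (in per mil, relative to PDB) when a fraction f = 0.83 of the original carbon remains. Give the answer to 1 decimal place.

-3.8 per mil

δ₀ = (0.01107822/0.01118000 − 1)×1000 = (0.990896 − 1)×1000 = -9.104 per mil
α − 1 = ε/1000 = -0.0288
f^(α−1) = 0.83^(-0.0288) = 1.005381
δ_res = (-9.104 + 1000) × 1.005381 − 1000 = 996.228 − 1000 = -3.77 per mil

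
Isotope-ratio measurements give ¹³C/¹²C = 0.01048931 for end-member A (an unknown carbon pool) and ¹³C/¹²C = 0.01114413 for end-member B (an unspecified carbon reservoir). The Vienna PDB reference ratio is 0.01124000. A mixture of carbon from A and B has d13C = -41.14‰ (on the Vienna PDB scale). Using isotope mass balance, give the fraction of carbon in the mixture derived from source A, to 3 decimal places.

0.560

δ_A = (0.01048931/0.01124000 − 1)×1000 = (0.933213 − 1)×1000 = -66.787‰
δ_B = (0.01114413/0.01124000 − 1)×1000 = (0.991471 − 1)×1000 = -8.529‰
f_A = (δ_mix − δ_B)/(δ_A − δ_B) = (-41.14 − (-8.529))/(-66.787 − (-8.529))
f_A = -32.611 / -58.258 = 0.5598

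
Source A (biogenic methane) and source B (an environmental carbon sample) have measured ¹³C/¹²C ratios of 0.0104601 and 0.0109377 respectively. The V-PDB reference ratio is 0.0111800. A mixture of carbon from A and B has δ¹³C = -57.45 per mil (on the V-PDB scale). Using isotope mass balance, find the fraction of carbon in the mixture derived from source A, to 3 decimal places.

0.838

δ_A = (0.0104601/0.0111800 − 1)×1000 = (0.935608 − 1)×1000 = -64.392 per mil
δ_B = (0.0109377/0.0111800 − 1)×1000 = (0.978327 − 1)×1000 = -21.673 per mil
f_A = (δ_mix − δ_B)/(δ_A − δ_B) = (-57.45 − (-21.673))/(-64.392 − (-21.673))
f_A = -35.777 / -42.719 = 0.8375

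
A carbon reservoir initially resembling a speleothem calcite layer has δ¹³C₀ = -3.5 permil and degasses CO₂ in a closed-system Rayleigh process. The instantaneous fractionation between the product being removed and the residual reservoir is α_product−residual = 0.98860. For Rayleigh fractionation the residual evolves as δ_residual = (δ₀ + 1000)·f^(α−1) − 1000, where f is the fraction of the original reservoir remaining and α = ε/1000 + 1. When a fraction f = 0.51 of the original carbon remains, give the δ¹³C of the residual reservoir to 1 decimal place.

4.2 permil

Rayleigh residual: δ_res = (δ₀ + 1000)·f^(α−1) − 1000
α − 1 = -0.01140
f^(α−1) = 0.51^(-0.01140) = 1.007706
δ_res = (-3.5 + 1000) × 1.007706 − 1000 = 1004.179 − 1000 = 4.18 permil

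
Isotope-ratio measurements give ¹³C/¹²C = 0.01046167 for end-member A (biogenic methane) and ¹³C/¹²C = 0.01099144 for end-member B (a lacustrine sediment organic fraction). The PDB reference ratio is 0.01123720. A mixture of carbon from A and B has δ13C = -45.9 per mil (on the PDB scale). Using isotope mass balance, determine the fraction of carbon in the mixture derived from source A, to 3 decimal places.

δ_A = (0.01046167/0.01123720 − 1)×1000 = (0.930985 − 1)×1000 = -69.015 per mil
δ_B = (0.01099144/0.01123720 − 1)×1000 = (0.978130 − 1)×1000 = -21.870 per mil
f_A = (δ_mix − δ_B)/(δ_A − δ_B) = (-45.9 − (-21.870))/(-69.015 − (-21.870))
f_A = -24.030 / -47.144 = 0.5097

0.510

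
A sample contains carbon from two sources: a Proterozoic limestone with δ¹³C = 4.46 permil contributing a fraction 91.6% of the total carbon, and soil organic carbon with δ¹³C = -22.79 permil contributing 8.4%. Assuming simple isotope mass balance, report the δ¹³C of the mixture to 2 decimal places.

2.17 permil

δ_mix = f_A·δ_A + f_B·δ_B
δ_mix = 0.916 × (4.46) + 0.084 × (-22.79)
δ_mix = 4.085 + -1.914 = 2.171 permil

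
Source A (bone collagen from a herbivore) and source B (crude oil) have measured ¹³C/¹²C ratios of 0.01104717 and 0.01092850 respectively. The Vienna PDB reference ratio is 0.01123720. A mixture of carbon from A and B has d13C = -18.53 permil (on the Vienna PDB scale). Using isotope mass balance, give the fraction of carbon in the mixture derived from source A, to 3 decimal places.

0.847

δ_A = (0.01104717/0.01123720 − 1)×1000 = (0.983089 − 1)×1000 = -16.911 permil
δ_B = (0.01092850/0.01123720 − 1)×1000 = (0.972529 − 1)×1000 = -27.471 permil
f_A = (δ_mix − δ_B)/(δ_A − δ_B) = (-18.53 − (-27.471))/(-16.911 − (-27.471))
f_A = 8.941 / 10.560 = 0.8467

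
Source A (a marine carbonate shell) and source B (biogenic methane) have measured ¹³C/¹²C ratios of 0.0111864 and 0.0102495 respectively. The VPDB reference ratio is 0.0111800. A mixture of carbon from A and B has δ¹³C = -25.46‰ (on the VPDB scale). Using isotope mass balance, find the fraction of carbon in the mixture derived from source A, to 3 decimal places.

δ_A = (0.0111864/0.0111800 − 1)×1000 = (1.000572 − 1)×1000 = 0.572‰
δ_B = (0.0102495/0.0111800 − 1)×1000 = (0.916771 − 1)×1000 = -83.229‰
f_A = (δ_mix − δ_B)/(δ_A − δ_B) = (-25.46 − (-83.229))/(0.572 − (-83.229))
f_A = 57.769 / 83.801 = 0.6894

0.689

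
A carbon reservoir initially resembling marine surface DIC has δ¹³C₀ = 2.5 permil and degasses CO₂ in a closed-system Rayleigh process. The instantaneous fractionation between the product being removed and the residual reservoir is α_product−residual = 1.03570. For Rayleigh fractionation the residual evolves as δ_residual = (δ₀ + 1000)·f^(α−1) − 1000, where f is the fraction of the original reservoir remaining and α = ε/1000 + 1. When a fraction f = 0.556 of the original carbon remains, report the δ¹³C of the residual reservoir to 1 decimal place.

Rayleigh residual: δ_res = (δ₀ + 1000)·f^(α−1) − 1000
α − 1 = 0.03570
f^(α−1) = 0.556^(0.03570) = 0.979263
δ_res = (2.5 + 1000) × 0.979263 − 1000 = 981.711 − 1000 = -18.29 permil

-18.3 permil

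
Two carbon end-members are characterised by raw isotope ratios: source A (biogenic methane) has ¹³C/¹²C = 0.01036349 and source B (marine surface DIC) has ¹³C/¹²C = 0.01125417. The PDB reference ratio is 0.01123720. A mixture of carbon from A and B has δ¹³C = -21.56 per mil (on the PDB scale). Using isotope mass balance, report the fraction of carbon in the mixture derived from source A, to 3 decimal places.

δ_A = (0.01036349/0.01123720 − 1)×1000 = (0.922248 − 1)×1000 = -77.752 per mil
δ_B = (0.01125417/0.01123720 − 1)×1000 = (1.001510 − 1)×1000 = 1.510 per mil
f_A = (δ_mix − δ_B)/(δ_A − δ_B) = (-21.56 − (1.510))/(-77.752 − (1.510))
f_A = -23.070 / -79.262 = 0.2911

0.291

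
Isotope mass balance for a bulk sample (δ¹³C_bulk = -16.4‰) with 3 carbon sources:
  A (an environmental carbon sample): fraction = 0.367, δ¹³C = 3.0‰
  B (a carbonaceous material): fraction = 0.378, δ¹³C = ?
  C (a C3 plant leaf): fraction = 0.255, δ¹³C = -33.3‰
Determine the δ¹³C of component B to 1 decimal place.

-23.8‰

Isotope mass balance: δ_bulk = Σ fᵢ·δᵢ.
-16.4 = 0.367×(3.0) + 0.378×δ_B + 0.255×(-33.3)
0.378·δ_B = -16.4 − (-7.391) = -9.009
δ_B = -9.009 / 0.378 = -23.83‰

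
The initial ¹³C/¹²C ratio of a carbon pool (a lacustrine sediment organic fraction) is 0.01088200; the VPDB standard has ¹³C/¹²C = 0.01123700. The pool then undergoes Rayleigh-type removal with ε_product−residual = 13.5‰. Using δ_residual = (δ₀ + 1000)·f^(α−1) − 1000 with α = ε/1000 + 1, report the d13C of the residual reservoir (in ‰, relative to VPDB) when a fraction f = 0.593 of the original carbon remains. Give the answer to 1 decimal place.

δ₀ = (0.01088200/0.01123700 − 1)×1000 = (0.968408 − 1)×1000 = -31.592‰
α − 1 = ε/1000 = 0.0135
f^(α−1) = 0.593^(0.0135) = 0.992970
δ_res = (-31.592 + 1000) × 0.992970 − 1000 = 961.600 − 1000 = -38.40‰

-38.4‰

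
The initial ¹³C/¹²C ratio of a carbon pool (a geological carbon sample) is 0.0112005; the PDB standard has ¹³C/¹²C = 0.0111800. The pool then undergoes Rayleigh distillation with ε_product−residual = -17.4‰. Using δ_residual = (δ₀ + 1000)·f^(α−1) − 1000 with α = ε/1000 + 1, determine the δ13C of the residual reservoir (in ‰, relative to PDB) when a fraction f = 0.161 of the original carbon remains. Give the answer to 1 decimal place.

δ₀ = (0.0112005/0.0111800 − 1)×1000 = (1.001834 − 1)×1000 = 1.834‰
α − 1 = ε/1000 = -0.0174
f^(α−1) = 0.161^(-0.0174) = 1.032289
δ_res = (1.834 + 1000) × 1.032289 − 1000 = 1034.182 − 1000 = 34.18‰

34.2‰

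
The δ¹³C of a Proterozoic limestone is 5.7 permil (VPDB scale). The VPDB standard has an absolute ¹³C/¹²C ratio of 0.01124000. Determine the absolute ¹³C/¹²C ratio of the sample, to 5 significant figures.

0.011304

R_sample = R_standard × (δ¹³C/1000 + 1)
R_sample = 0.01124000 × (5.7/1000 + 1) = 0.01124000 × 1.005700
R_sample = 0.0113041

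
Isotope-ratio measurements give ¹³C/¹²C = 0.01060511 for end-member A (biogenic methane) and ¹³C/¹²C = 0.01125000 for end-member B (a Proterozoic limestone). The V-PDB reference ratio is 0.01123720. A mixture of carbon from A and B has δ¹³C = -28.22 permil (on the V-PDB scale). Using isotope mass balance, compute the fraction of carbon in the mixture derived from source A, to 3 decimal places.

δ_A = (0.01060511/0.01123720 − 1)×1000 = (0.943750 − 1)×1000 = -56.250 permil
δ_B = (0.01125000/0.01123720 − 1)×1000 = (1.001139 − 1)×1000 = 1.139 permil
f_A = (δ_mix − δ_B)/(δ_A − δ_B) = (-28.22 − (1.139))/(-56.250 − (1.139))
f_A = -29.359 / -57.389 = 0.5116

0.512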